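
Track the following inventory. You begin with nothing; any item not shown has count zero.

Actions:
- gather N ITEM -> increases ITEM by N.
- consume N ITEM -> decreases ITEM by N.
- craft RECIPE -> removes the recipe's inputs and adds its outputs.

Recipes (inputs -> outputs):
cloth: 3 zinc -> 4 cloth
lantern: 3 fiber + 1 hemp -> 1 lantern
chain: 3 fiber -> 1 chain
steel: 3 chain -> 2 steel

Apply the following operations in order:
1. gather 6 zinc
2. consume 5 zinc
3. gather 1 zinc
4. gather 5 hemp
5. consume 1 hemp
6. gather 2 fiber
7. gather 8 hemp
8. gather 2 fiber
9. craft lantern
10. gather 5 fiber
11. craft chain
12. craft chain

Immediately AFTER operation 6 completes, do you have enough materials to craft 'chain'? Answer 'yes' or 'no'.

After 1 (gather 6 zinc): zinc=6
After 2 (consume 5 zinc): zinc=1
After 3 (gather 1 zinc): zinc=2
After 4 (gather 5 hemp): hemp=5 zinc=2
After 5 (consume 1 hemp): hemp=4 zinc=2
After 6 (gather 2 fiber): fiber=2 hemp=4 zinc=2

Answer: no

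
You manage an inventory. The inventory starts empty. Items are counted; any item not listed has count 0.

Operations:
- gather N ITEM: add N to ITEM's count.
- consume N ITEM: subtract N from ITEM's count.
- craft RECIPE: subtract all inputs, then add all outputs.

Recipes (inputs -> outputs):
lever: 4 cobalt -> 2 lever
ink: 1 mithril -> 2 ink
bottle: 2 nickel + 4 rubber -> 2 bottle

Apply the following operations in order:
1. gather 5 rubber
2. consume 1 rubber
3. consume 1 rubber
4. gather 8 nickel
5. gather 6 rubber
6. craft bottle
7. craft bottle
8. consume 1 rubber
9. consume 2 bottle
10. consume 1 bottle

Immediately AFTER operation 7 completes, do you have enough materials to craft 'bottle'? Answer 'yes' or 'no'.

After 1 (gather 5 rubber): rubber=5
After 2 (consume 1 rubber): rubber=4
After 3 (consume 1 rubber): rubber=3
After 4 (gather 8 nickel): nickel=8 rubber=3
After 5 (gather 6 rubber): nickel=8 rubber=9
After 6 (craft bottle): bottle=2 nickel=6 rubber=5
After 7 (craft bottle): bottle=4 nickel=4 rubber=1

Answer: no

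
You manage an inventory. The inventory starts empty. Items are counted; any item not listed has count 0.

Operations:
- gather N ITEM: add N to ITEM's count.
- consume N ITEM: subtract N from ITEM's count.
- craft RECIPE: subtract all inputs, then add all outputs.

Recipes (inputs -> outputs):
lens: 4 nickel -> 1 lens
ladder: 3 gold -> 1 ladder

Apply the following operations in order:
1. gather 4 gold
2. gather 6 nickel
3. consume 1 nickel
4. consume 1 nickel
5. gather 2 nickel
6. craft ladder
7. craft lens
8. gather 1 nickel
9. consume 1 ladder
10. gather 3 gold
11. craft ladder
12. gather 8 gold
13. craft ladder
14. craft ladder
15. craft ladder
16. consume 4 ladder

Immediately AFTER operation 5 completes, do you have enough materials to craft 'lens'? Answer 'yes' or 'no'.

Answer: yes

Derivation:
After 1 (gather 4 gold): gold=4
After 2 (gather 6 nickel): gold=4 nickel=6
After 3 (consume 1 nickel): gold=4 nickel=5
After 4 (consume 1 nickel): gold=4 nickel=4
After 5 (gather 2 nickel): gold=4 nickel=6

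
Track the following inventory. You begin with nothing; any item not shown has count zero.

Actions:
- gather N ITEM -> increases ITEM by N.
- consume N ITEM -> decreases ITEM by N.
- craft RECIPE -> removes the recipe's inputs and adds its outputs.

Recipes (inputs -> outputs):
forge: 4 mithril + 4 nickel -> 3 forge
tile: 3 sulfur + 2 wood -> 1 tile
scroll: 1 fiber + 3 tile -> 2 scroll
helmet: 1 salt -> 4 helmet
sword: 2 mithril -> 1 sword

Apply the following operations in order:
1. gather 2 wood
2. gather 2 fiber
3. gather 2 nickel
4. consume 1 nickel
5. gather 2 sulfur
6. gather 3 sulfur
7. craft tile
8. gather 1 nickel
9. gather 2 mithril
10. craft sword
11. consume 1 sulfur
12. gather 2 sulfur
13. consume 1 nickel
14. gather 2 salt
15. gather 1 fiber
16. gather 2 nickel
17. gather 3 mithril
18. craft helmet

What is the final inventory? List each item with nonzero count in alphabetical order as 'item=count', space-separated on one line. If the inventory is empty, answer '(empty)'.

After 1 (gather 2 wood): wood=2
After 2 (gather 2 fiber): fiber=2 wood=2
After 3 (gather 2 nickel): fiber=2 nickel=2 wood=2
After 4 (consume 1 nickel): fiber=2 nickel=1 wood=2
After 5 (gather 2 sulfur): fiber=2 nickel=1 sulfur=2 wood=2
After 6 (gather 3 sulfur): fiber=2 nickel=1 sulfur=5 wood=2
After 7 (craft tile): fiber=2 nickel=1 sulfur=2 tile=1
After 8 (gather 1 nickel): fiber=2 nickel=2 sulfur=2 tile=1
After 9 (gather 2 mithril): fiber=2 mithril=2 nickel=2 sulfur=2 tile=1
After 10 (craft sword): fiber=2 nickel=2 sulfur=2 sword=1 tile=1
After 11 (consume 1 sulfur): fiber=2 nickel=2 sulfur=1 sword=1 tile=1
After 12 (gather 2 sulfur): fiber=2 nickel=2 sulfur=3 sword=1 tile=1
After 13 (consume 1 nickel): fiber=2 nickel=1 sulfur=3 sword=1 tile=1
After 14 (gather 2 salt): fiber=2 nickel=1 salt=2 sulfur=3 sword=1 tile=1
After 15 (gather 1 fiber): fiber=3 nickel=1 salt=2 sulfur=3 sword=1 tile=1
After 16 (gather 2 nickel): fiber=3 nickel=3 salt=2 sulfur=3 sword=1 tile=1
After 17 (gather 3 mithril): fiber=3 mithril=3 nickel=3 salt=2 sulfur=3 sword=1 tile=1
After 18 (craft helmet): fiber=3 helmet=4 mithril=3 nickel=3 salt=1 sulfur=3 sword=1 tile=1

Answer: fiber=3 helmet=4 mithril=3 nickel=3 salt=1 sulfur=3 sword=1 tile=1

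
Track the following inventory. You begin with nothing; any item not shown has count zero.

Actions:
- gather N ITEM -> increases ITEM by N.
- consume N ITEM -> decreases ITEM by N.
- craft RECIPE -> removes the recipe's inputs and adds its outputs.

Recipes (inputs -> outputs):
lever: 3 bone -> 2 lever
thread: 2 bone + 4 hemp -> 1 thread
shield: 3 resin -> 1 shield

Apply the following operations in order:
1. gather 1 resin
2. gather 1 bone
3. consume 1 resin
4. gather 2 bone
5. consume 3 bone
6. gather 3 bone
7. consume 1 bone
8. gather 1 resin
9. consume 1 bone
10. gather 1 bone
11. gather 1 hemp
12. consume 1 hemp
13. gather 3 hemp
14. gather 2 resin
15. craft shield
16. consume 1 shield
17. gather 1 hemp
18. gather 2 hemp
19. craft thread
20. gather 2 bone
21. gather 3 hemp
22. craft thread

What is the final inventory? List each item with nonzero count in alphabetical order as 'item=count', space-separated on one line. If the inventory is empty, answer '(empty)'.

After 1 (gather 1 resin): resin=1
After 2 (gather 1 bone): bone=1 resin=1
After 3 (consume 1 resin): bone=1
After 4 (gather 2 bone): bone=3
After 5 (consume 3 bone): (empty)
After 6 (gather 3 bone): bone=3
After 7 (consume 1 bone): bone=2
After 8 (gather 1 resin): bone=2 resin=1
After 9 (consume 1 bone): bone=1 resin=1
After 10 (gather 1 bone): bone=2 resin=1
After 11 (gather 1 hemp): bone=2 hemp=1 resin=1
After 12 (consume 1 hemp): bone=2 resin=1
After 13 (gather 3 hemp): bone=2 hemp=3 resin=1
After 14 (gather 2 resin): bone=2 hemp=3 resin=3
After 15 (craft shield): bone=2 hemp=3 shield=1
After 16 (consume 1 shield): bone=2 hemp=3
After 17 (gather 1 hemp): bone=2 hemp=4
After 18 (gather 2 hemp): bone=2 hemp=6
After 19 (craft thread): hemp=2 thread=1
After 20 (gather 2 bone): bone=2 hemp=2 thread=1
After 21 (gather 3 hemp): bone=2 hemp=5 thread=1
After 22 (craft thread): hemp=1 thread=2

Answer: hemp=1 thread=2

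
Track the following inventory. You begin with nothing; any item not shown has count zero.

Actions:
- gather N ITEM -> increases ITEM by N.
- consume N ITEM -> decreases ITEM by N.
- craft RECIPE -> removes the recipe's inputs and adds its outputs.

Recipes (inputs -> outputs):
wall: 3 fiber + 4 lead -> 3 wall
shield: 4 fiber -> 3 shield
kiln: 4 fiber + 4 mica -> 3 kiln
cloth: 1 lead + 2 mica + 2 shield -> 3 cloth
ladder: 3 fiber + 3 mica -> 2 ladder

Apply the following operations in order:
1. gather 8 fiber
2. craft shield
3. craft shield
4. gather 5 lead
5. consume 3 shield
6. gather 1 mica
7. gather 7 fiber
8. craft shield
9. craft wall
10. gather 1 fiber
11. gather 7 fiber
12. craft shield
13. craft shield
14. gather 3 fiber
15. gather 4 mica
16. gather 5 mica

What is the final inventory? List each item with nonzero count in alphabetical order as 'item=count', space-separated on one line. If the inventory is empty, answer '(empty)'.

Answer: fiber=3 lead=1 mica=10 shield=12 wall=3

Derivation:
After 1 (gather 8 fiber): fiber=8
After 2 (craft shield): fiber=4 shield=3
After 3 (craft shield): shield=6
After 4 (gather 5 lead): lead=5 shield=6
After 5 (consume 3 shield): lead=5 shield=3
After 6 (gather 1 mica): lead=5 mica=1 shield=3
After 7 (gather 7 fiber): fiber=7 lead=5 mica=1 shield=3
After 8 (craft shield): fiber=3 lead=5 mica=1 shield=6
After 9 (craft wall): lead=1 mica=1 shield=6 wall=3
After 10 (gather 1 fiber): fiber=1 lead=1 mica=1 shield=6 wall=3
After 11 (gather 7 fiber): fiber=8 lead=1 mica=1 shield=6 wall=3
After 12 (craft shield): fiber=4 lead=1 mica=1 shield=9 wall=3
After 13 (craft shield): lead=1 mica=1 shield=12 wall=3
After 14 (gather 3 fiber): fiber=3 lead=1 mica=1 shield=12 wall=3
After 15 (gather 4 mica): fiber=3 lead=1 mica=5 shield=12 wall=3
After 16 (gather 5 mica): fiber=3 lead=1 mica=10 shield=12 wall=3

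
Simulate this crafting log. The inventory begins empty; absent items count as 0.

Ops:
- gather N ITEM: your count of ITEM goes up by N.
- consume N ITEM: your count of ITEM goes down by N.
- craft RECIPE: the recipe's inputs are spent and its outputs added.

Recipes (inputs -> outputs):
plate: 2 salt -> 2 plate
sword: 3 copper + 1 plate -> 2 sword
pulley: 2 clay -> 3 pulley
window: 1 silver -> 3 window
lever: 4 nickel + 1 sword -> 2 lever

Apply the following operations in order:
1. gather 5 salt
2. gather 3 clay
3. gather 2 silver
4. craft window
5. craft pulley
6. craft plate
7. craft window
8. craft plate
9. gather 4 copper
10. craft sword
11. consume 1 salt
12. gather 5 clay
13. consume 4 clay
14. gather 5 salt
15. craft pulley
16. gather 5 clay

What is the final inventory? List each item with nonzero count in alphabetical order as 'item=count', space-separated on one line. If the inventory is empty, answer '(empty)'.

After 1 (gather 5 salt): salt=5
After 2 (gather 3 clay): clay=3 salt=5
After 3 (gather 2 silver): clay=3 salt=5 silver=2
After 4 (craft window): clay=3 salt=5 silver=1 window=3
After 5 (craft pulley): clay=1 pulley=3 salt=5 silver=1 window=3
After 6 (craft plate): clay=1 plate=2 pulley=3 salt=3 silver=1 window=3
After 7 (craft window): clay=1 plate=2 pulley=3 salt=3 window=6
After 8 (craft plate): clay=1 plate=4 pulley=3 salt=1 window=6
After 9 (gather 4 copper): clay=1 copper=4 plate=4 pulley=3 salt=1 window=6
After 10 (craft sword): clay=1 copper=1 plate=3 pulley=3 salt=1 sword=2 window=6
After 11 (consume 1 salt): clay=1 copper=1 plate=3 pulley=3 sword=2 window=6
After 12 (gather 5 clay): clay=6 copper=1 plate=3 pulley=3 sword=2 window=6
After 13 (consume 4 clay): clay=2 copper=1 plate=3 pulley=3 sword=2 window=6
After 14 (gather 5 salt): clay=2 copper=1 plate=3 pulley=3 salt=5 sword=2 window=6
After 15 (craft pulley): copper=1 plate=3 pulley=6 salt=5 sword=2 window=6
After 16 (gather 5 clay): clay=5 copper=1 plate=3 pulley=6 salt=5 sword=2 window=6

Answer: clay=5 copper=1 plate=3 pulley=6 salt=5 sword=2 window=6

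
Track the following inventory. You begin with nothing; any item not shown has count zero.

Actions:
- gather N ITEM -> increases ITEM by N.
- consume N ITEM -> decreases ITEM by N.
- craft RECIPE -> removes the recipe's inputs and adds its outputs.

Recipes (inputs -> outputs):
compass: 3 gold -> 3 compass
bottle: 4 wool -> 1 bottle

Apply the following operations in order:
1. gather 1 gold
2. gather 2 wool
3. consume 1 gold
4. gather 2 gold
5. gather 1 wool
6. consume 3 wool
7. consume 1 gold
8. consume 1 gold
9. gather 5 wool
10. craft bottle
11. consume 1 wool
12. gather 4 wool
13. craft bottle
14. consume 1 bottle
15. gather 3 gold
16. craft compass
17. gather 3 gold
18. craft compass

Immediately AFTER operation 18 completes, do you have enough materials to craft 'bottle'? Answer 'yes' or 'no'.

After 1 (gather 1 gold): gold=1
After 2 (gather 2 wool): gold=1 wool=2
After 3 (consume 1 gold): wool=2
After 4 (gather 2 gold): gold=2 wool=2
After 5 (gather 1 wool): gold=2 wool=3
After 6 (consume 3 wool): gold=2
After 7 (consume 1 gold): gold=1
After 8 (consume 1 gold): (empty)
After 9 (gather 5 wool): wool=5
After 10 (craft bottle): bottle=1 wool=1
After 11 (consume 1 wool): bottle=1
After 12 (gather 4 wool): bottle=1 wool=4
After 13 (craft bottle): bottle=2
After 14 (consume 1 bottle): bottle=1
After 15 (gather 3 gold): bottle=1 gold=3
After 16 (craft compass): bottle=1 compass=3
After 17 (gather 3 gold): bottle=1 compass=3 gold=3
After 18 (craft compass): bottle=1 compass=6

Answer: no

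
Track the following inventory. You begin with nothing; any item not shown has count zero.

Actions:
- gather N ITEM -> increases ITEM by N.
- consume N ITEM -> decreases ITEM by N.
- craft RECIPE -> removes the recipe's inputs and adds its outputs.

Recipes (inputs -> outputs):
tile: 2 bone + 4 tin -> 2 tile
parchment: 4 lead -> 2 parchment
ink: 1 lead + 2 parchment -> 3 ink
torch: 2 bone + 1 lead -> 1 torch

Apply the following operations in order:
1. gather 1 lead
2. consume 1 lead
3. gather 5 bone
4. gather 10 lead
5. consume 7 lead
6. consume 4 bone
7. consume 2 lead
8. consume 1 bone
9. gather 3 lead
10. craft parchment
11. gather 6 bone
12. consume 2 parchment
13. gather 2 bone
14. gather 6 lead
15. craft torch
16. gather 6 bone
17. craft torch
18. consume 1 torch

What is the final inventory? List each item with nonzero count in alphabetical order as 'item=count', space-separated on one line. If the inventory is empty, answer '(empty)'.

After 1 (gather 1 lead): lead=1
After 2 (consume 1 lead): (empty)
After 3 (gather 5 bone): bone=5
After 4 (gather 10 lead): bone=5 lead=10
After 5 (consume 7 lead): bone=5 lead=3
After 6 (consume 4 bone): bone=1 lead=3
After 7 (consume 2 lead): bone=1 lead=1
After 8 (consume 1 bone): lead=1
After 9 (gather 3 lead): lead=4
After 10 (craft parchment): parchment=2
After 11 (gather 6 bone): bone=6 parchment=2
After 12 (consume 2 parchment): bone=6
After 13 (gather 2 bone): bone=8
After 14 (gather 6 lead): bone=8 lead=6
After 15 (craft torch): bone=6 lead=5 torch=1
After 16 (gather 6 bone): bone=12 lead=5 torch=1
After 17 (craft torch): bone=10 lead=4 torch=2
After 18 (consume 1 torch): bone=10 lead=4 torch=1

Answer: bone=10 lead=4 torch=1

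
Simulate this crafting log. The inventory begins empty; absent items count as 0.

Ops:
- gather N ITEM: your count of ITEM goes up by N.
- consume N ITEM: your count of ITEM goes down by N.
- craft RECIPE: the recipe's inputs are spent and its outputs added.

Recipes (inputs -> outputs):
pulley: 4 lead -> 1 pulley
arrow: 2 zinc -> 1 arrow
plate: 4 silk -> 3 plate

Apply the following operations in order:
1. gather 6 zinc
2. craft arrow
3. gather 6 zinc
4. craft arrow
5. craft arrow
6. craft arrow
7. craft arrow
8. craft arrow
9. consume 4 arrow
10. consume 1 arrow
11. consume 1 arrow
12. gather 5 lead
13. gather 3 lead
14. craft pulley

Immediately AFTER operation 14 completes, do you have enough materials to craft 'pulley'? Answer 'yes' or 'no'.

After 1 (gather 6 zinc): zinc=6
After 2 (craft arrow): arrow=1 zinc=4
After 3 (gather 6 zinc): arrow=1 zinc=10
After 4 (craft arrow): arrow=2 zinc=8
After 5 (craft arrow): arrow=3 zinc=6
After 6 (craft arrow): arrow=4 zinc=4
After 7 (craft arrow): arrow=5 zinc=2
After 8 (craft arrow): arrow=6
After 9 (consume 4 arrow): arrow=2
After 10 (consume 1 arrow): arrow=1
After 11 (consume 1 arrow): (empty)
After 12 (gather 5 lead): lead=5
After 13 (gather 3 lead): lead=8
After 14 (craft pulley): lead=4 pulley=1

Answer: yes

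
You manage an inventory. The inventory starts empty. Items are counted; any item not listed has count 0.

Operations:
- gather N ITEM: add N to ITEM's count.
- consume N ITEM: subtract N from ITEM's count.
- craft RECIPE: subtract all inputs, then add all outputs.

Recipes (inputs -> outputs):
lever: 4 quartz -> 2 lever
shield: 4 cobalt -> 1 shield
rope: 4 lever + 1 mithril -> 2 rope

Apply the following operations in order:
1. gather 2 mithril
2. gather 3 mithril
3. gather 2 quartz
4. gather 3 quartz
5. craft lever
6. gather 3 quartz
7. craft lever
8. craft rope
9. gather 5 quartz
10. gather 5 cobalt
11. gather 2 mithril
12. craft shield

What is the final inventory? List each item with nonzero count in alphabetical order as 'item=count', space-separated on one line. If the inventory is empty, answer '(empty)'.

After 1 (gather 2 mithril): mithril=2
After 2 (gather 3 mithril): mithril=5
After 3 (gather 2 quartz): mithril=5 quartz=2
After 4 (gather 3 quartz): mithril=5 quartz=5
After 5 (craft lever): lever=2 mithril=5 quartz=1
After 6 (gather 3 quartz): lever=2 mithril=5 quartz=4
After 7 (craft lever): lever=4 mithril=5
After 8 (craft rope): mithril=4 rope=2
After 9 (gather 5 quartz): mithril=4 quartz=5 rope=2
After 10 (gather 5 cobalt): cobalt=5 mithril=4 quartz=5 rope=2
After 11 (gather 2 mithril): cobalt=5 mithril=6 quartz=5 rope=2
After 12 (craft shield): cobalt=1 mithril=6 quartz=5 rope=2 shield=1

Answer: cobalt=1 mithril=6 quartz=5 rope=2 shield=1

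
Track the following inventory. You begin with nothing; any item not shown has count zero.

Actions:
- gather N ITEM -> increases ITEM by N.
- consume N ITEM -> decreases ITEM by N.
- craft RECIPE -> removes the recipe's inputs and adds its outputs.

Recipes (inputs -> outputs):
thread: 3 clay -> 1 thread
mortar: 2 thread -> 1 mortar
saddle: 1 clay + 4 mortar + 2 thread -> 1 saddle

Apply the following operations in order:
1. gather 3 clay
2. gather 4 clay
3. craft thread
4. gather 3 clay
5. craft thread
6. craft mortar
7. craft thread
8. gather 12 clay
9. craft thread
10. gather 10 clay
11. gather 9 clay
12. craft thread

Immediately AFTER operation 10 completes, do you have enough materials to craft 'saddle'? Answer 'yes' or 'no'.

Answer: no

Derivation:
After 1 (gather 3 clay): clay=3
After 2 (gather 4 clay): clay=7
After 3 (craft thread): clay=4 thread=1
After 4 (gather 3 clay): clay=7 thread=1
After 5 (craft thread): clay=4 thread=2
After 6 (craft mortar): clay=4 mortar=1
After 7 (craft thread): clay=1 mortar=1 thread=1
After 8 (gather 12 clay): clay=13 mortar=1 thread=1
After 9 (craft thread): clay=10 mortar=1 thread=2
After 10 (gather 10 clay): clay=20 mortar=1 thread=2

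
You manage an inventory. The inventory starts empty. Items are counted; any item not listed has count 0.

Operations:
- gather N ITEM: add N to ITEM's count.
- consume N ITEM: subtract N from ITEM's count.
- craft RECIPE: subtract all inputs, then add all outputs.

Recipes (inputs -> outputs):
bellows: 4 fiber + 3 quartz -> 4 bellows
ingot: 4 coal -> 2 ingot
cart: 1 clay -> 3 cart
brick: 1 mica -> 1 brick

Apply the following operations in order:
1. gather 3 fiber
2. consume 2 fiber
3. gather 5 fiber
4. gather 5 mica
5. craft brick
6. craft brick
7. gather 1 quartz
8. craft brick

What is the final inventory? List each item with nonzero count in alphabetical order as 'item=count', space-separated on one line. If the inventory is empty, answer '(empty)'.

Answer: brick=3 fiber=6 mica=2 quartz=1

Derivation:
After 1 (gather 3 fiber): fiber=3
After 2 (consume 2 fiber): fiber=1
After 3 (gather 5 fiber): fiber=6
After 4 (gather 5 mica): fiber=6 mica=5
After 5 (craft brick): brick=1 fiber=6 mica=4
After 6 (craft brick): brick=2 fiber=6 mica=3
After 7 (gather 1 quartz): brick=2 fiber=6 mica=3 quartz=1
After 8 (craft brick): brick=3 fiber=6 mica=2 quartz=1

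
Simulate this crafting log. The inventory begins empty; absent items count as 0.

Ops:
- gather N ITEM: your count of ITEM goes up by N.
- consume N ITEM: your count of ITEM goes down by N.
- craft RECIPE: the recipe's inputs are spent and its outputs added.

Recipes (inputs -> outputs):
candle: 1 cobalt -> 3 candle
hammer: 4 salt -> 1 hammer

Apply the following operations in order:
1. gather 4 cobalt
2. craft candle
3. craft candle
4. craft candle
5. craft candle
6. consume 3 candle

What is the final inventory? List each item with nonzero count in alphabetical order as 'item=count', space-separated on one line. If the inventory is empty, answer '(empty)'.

After 1 (gather 4 cobalt): cobalt=4
After 2 (craft candle): candle=3 cobalt=3
After 3 (craft candle): candle=6 cobalt=2
After 4 (craft candle): candle=9 cobalt=1
After 5 (craft candle): candle=12
After 6 (consume 3 candle): candle=9

Answer: candle=9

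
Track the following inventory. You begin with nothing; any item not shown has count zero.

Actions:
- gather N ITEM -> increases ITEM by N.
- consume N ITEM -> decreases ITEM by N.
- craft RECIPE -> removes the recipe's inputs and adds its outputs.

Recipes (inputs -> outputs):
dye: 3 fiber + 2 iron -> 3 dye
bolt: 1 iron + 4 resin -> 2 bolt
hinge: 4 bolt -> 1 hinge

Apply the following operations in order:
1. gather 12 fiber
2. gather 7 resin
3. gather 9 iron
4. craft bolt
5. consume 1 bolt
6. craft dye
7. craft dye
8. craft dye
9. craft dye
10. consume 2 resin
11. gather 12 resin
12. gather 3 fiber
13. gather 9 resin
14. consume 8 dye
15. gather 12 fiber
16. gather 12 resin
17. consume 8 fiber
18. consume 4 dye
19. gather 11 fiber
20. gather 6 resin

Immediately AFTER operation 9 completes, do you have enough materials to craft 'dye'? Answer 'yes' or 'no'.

After 1 (gather 12 fiber): fiber=12
After 2 (gather 7 resin): fiber=12 resin=7
After 3 (gather 9 iron): fiber=12 iron=9 resin=7
After 4 (craft bolt): bolt=2 fiber=12 iron=8 resin=3
After 5 (consume 1 bolt): bolt=1 fiber=12 iron=8 resin=3
After 6 (craft dye): bolt=1 dye=3 fiber=9 iron=6 resin=3
After 7 (craft dye): bolt=1 dye=6 fiber=6 iron=4 resin=3
After 8 (craft dye): bolt=1 dye=9 fiber=3 iron=2 resin=3
After 9 (craft dye): bolt=1 dye=12 resin=3

Answer: no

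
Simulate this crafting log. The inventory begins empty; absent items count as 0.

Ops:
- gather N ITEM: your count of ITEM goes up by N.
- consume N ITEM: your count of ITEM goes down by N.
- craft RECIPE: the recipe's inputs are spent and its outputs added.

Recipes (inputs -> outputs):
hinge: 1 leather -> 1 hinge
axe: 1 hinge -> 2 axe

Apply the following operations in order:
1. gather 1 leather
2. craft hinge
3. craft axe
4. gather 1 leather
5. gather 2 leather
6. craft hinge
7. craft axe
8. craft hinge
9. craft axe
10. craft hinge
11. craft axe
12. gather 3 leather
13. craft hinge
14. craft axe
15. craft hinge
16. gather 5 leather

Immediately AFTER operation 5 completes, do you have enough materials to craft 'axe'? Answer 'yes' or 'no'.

After 1 (gather 1 leather): leather=1
After 2 (craft hinge): hinge=1
After 3 (craft axe): axe=2
After 4 (gather 1 leather): axe=2 leather=1
After 5 (gather 2 leather): axe=2 leather=3

Answer: no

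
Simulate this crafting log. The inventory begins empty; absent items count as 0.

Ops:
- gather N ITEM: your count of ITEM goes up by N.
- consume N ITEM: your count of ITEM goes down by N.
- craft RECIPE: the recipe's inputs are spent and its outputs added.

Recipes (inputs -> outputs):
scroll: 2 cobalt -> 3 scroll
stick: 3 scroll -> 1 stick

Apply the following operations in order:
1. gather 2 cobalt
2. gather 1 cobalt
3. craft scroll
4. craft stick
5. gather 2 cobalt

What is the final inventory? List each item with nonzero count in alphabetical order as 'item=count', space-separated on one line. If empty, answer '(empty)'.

Answer: cobalt=3 stick=1

Derivation:
After 1 (gather 2 cobalt): cobalt=2
After 2 (gather 1 cobalt): cobalt=3
After 3 (craft scroll): cobalt=1 scroll=3
After 4 (craft stick): cobalt=1 stick=1
After 5 (gather 2 cobalt): cobalt=3 stick=1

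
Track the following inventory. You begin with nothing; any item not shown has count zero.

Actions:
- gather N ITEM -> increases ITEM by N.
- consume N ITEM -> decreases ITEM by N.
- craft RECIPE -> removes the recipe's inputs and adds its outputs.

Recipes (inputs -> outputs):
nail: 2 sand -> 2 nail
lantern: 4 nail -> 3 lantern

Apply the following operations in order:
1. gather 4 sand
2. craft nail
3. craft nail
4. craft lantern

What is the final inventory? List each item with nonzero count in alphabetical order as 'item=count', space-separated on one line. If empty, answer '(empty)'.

Answer: lantern=3

Derivation:
After 1 (gather 4 sand): sand=4
After 2 (craft nail): nail=2 sand=2
After 3 (craft nail): nail=4
After 4 (craft lantern): lantern=3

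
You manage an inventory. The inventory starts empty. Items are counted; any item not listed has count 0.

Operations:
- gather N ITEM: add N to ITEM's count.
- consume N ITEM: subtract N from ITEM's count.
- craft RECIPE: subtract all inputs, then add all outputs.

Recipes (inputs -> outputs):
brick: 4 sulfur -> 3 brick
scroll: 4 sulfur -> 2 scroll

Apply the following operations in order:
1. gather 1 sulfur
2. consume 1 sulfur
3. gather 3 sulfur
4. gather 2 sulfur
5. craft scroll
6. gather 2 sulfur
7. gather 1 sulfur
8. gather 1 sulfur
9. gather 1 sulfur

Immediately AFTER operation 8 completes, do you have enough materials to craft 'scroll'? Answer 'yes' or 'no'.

After 1 (gather 1 sulfur): sulfur=1
After 2 (consume 1 sulfur): (empty)
After 3 (gather 3 sulfur): sulfur=3
After 4 (gather 2 sulfur): sulfur=5
After 5 (craft scroll): scroll=2 sulfur=1
After 6 (gather 2 sulfur): scroll=2 sulfur=3
After 7 (gather 1 sulfur): scroll=2 sulfur=4
After 8 (gather 1 sulfur): scroll=2 sulfur=5

Answer: yes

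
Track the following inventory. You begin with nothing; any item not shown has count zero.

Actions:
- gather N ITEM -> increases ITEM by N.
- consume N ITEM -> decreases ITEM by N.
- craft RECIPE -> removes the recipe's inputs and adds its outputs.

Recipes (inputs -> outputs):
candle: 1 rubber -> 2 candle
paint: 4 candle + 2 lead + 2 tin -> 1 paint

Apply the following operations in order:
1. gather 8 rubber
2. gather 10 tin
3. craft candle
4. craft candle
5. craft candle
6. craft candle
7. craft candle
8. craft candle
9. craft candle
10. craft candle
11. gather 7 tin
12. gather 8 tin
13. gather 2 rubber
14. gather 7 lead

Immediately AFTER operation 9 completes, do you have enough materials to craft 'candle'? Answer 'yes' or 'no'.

After 1 (gather 8 rubber): rubber=8
After 2 (gather 10 tin): rubber=8 tin=10
After 3 (craft candle): candle=2 rubber=7 tin=10
After 4 (craft candle): candle=4 rubber=6 tin=10
After 5 (craft candle): candle=6 rubber=5 tin=10
After 6 (craft candle): candle=8 rubber=4 tin=10
After 7 (craft candle): candle=10 rubber=3 tin=10
After 8 (craft candle): candle=12 rubber=2 tin=10
After 9 (craft candle): candle=14 rubber=1 tin=10

Answer: yes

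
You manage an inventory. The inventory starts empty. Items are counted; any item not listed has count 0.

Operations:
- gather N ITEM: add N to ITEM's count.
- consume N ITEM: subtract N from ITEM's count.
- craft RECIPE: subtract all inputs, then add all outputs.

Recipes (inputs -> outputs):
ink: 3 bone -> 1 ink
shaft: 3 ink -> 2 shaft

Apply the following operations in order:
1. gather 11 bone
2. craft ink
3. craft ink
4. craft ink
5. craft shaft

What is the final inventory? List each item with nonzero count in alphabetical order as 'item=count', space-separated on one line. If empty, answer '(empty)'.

After 1 (gather 11 bone): bone=11
After 2 (craft ink): bone=8 ink=1
After 3 (craft ink): bone=5 ink=2
After 4 (craft ink): bone=2 ink=3
After 5 (craft shaft): bone=2 shaft=2

Answer: bone=2 shaft=2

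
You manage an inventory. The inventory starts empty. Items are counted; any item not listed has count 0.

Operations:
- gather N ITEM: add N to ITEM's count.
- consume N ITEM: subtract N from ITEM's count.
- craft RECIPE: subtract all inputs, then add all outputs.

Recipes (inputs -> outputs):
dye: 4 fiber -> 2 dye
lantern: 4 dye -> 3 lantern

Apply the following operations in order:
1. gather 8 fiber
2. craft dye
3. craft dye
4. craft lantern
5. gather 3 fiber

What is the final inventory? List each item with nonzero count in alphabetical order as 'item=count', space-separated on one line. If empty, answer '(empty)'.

After 1 (gather 8 fiber): fiber=8
After 2 (craft dye): dye=2 fiber=4
After 3 (craft dye): dye=4
After 4 (craft lantern): lantern=3
After 5 (gather 3 fiber): fiber=3 lantern=3

Answer: fiber=3 lantern=3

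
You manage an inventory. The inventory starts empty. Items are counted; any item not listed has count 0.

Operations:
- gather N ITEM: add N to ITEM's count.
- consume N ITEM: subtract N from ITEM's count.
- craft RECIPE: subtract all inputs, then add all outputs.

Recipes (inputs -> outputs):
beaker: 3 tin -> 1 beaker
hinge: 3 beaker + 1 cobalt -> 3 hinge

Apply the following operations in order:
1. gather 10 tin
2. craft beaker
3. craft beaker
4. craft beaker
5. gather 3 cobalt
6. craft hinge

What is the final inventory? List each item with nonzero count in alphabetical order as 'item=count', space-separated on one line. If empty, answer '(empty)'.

Answer: cobalt=2 hinge=3 tin=1

Derivation:
After 1 (gather 10 tin): tin=10
After 2 (craft beaker): beaker=1 tin=7
After 3 (craft beaker): beaker=2 tin=4
After 4 (craft beaker): beaker=3 tin=1
After 5 (gather 3 cobalt): beaker=3 cobalt=3 tin=1
After 6 (craft hinge): cobalt=2 hinge=3 tin=1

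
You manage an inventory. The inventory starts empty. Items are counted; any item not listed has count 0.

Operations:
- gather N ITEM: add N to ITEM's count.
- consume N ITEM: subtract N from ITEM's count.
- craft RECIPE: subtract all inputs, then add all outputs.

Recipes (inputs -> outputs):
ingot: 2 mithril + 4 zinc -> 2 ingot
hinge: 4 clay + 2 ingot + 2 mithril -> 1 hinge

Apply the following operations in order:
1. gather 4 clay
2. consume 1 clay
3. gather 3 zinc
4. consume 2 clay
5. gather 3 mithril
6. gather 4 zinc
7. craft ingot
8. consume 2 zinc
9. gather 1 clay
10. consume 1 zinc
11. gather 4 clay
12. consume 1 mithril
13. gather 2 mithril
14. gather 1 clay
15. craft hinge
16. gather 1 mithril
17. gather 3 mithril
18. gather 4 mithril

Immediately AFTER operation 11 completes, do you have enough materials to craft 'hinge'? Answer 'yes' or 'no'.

After 1 (gather 4 clay): clay=4
After 2 (consume 1 clay): clay=3
After 3 (gather 3 zinc): clay=3 zinc=3
After 4 (consume 2 clay): clay=1 zinc=3
After 5 (gather 3 mithril): clay=1 mithril=3 zinc=3
After 6 (gather 4 zinc): clay=1 mithril=3 zinc=7
After 7 (craft ingot): clay=1 ingot=2 mithril=1 zinc=3
After 8 (consume 2 zinc): clay=1 ingot=2 mithril=1 zinc=1
After 9 (gather 1 clay): clay=2 ingot=2 mithril=1 zinc=1
After 10 (consume 1 zinc): clay=2 ingot=2 mithril=1
After 11 (gather 4 clay): clay=6 ingot=2 mithril=1

Answer: no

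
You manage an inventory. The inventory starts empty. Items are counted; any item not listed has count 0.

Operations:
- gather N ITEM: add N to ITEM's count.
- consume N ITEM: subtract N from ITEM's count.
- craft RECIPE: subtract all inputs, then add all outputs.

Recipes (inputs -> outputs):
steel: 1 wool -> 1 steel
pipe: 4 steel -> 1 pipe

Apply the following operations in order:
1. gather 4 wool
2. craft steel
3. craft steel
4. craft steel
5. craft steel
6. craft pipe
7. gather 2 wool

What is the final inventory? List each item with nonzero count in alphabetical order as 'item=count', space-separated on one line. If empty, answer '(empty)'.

After 1 (gather 4 wool): wool=4
After 2 (craft steel): steel=1 wool=3
After 3 (craft steel): steel=2 wool=2
After 4 (craft steel): steel=3 wool=1
After 5 (craft steel): steel=4
After 6 (craft pipe): pipe=1
After 7 (gather 2 wool): pipe=1 wool=2

Answer: pipe=1 wool=2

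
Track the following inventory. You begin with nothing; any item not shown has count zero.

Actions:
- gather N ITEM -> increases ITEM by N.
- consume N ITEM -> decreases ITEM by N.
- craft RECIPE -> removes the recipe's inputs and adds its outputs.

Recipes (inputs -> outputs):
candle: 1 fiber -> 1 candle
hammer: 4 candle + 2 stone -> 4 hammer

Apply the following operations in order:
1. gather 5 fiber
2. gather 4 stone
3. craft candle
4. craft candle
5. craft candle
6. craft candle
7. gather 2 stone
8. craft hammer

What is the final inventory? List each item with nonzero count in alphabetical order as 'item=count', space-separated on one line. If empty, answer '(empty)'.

Answer: fiber=1 hammer=4 stone=4

Derivation:
After 1 (gather 5 fiber): fiber=5
After 2 (gather 4 stone): fiber=5 stone=4
After 3 (craft candle): candle=1 fiber=4 stone=4
After 4 (craft candle): candle=2 fiber=3 stone=4
After 5 (craft candle): candle=3 fiber=2 stone=4
After 6 (craft candle): candle=4 fiber=1 stone=4
After 7 (gather 2 stone): candle=4 fiber=1 stone=6
After 8 (craft hammer): fiber=1 hammer=4 stone=4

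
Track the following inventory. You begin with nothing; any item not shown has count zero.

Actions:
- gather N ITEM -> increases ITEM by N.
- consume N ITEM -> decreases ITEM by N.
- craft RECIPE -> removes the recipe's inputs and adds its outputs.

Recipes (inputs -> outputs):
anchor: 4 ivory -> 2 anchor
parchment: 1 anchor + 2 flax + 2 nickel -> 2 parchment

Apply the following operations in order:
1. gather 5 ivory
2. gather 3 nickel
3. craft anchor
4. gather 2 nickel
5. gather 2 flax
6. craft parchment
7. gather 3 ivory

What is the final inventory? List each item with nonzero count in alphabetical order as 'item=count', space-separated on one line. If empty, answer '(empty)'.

Answer: anchor=1 ivory=4 nickel=3 parchment=2

Derivation:
After 1 (gather 5 ivory): ivory=5
After 2 (gather 3 nickel): ivory=5 nickel=3
After 3 (craft anchor): anchor=2 ivory=1 nickel=3
After 4 (gather 2 nickel): anchor=2 ivory=1 nickel=5
After 5 (gather 2 flax): anchor=2 flax=2 ivory=1 nickel=5
After 6 (craft parchment): anchor=1 ivory=1 nickel=3 parchment=2
After 7 (gather 3 ivory): anchor=1 ivory=4 nickel=3 parchment=2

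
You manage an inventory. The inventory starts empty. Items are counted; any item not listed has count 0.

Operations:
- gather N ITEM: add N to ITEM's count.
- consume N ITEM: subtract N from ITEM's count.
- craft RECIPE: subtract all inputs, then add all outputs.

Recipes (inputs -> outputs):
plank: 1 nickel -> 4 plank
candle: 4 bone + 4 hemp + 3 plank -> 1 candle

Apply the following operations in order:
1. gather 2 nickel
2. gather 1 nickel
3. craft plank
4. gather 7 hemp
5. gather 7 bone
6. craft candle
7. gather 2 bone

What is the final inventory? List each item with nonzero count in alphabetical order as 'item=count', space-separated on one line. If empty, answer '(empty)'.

After 1 (gather 2 nickel): nickel=2
After 2 (gather 1 nickel): nickel=3
After 3 (craft plank): nickel=2 plank=4
After 4 (gather 7 hemp): hemp=7 nickel=2 plank=4
After 5 (gather 7 bone): bone=7 hemp=7 nickel=2 plank=4
After 6 (craft candle): bone=3 candle=1 hemp=3 nickel=2 plank=1
After 7 (gather 2 bone): bone=5 candle=1 hemp=3 nickel=2 plank=1

Answer: bone=5 candle=1 hemp=3 nickel=2 plank=1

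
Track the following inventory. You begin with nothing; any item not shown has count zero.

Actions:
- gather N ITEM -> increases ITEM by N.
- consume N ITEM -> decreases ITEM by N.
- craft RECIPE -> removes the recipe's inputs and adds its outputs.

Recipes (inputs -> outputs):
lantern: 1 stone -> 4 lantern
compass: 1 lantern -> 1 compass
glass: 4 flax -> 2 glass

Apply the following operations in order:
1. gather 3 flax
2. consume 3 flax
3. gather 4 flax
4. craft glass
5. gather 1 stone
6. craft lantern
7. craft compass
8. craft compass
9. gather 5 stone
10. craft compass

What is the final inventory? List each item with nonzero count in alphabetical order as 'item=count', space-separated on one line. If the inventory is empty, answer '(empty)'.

Answer: compass=3 glass=2 lantern=1 stone=5

Derivation:
After 1 (gather 3 flax): flax=3
After 2 (consume 3 flax): (empty)
After 3 (gather 4 flax): flax=4
After 4 (craft glass): glass=2
After 5 (gather 1 stone): glass=2 stone=1
After 6 (craft lantern): glass=2 lantern=4
After 7 (craft compass): compass=1 glass=2 lantern=3
After 8 (craft compass): compass=2 glass=2 lantern=2
After 9 (gather 5 stone): compass=2 glass=2 lantern=2 stone=5
After 10 (craft compass): compass=3 glass=2 lantern=1 stone=5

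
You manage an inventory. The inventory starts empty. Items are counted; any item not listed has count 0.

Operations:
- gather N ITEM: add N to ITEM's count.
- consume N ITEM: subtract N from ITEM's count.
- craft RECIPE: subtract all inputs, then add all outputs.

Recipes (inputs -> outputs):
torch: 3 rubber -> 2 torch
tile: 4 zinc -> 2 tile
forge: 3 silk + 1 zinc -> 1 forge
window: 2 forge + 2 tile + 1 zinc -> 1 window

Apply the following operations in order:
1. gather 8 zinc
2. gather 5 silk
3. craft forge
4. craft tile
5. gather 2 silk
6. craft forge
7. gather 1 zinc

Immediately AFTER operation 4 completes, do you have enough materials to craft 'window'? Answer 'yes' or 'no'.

After 1 (gather 8 zinc): zinc=8
After 2 (gather 5 silk): silk=5 zinc=8
After 3 (craft forge): forge=1 silk=2 zinc=7
After 4 (craft tile): forge=1 silk=2 tile=2 zinc=3

Answer: no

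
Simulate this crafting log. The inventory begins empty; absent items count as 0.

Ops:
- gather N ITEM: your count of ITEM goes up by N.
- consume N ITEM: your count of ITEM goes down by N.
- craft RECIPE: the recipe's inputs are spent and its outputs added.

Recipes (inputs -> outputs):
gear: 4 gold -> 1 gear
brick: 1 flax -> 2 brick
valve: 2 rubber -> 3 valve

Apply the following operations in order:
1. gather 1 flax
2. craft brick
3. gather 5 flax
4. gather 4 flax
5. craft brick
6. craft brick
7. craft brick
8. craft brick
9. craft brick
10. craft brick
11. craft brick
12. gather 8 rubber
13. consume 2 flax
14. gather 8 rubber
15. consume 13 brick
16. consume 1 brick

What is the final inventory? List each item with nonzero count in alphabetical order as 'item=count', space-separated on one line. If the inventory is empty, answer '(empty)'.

Answer: brick=2 rubber=16

Derivation:
After 1 (gather 1 flax): flax=1
After 2 (craft brick): brick=2
After 3 (gather 5 flax): brick=2 flax=5
After 4 (gather 4 flax): brick=2 flax=9
After 5 (craft brick): brick=4 flax=8
After 6 (craft brick): brick=6 flax=7
After 7 (craft brick): brick=8 flax=6
After 8 (craft brick): brick=10 flax=5
After 9 (craft brick): brick=12 flax=4
After 10 (craft brick): brick=14 flax=3
After 11 (craft brick): brick=16 flax=2
After 12 (gather 8 rubber): brick=16 flax=2 rubber=8
After 13 (consume 2 flax): brick=16 rubber=8
After 14 (gather 8 rubber): brick=16 rubber=16
After 15 (consume 13 brick): brick=3 rubber=16
After 16 (consume 1 brick): brick=2 rubber=16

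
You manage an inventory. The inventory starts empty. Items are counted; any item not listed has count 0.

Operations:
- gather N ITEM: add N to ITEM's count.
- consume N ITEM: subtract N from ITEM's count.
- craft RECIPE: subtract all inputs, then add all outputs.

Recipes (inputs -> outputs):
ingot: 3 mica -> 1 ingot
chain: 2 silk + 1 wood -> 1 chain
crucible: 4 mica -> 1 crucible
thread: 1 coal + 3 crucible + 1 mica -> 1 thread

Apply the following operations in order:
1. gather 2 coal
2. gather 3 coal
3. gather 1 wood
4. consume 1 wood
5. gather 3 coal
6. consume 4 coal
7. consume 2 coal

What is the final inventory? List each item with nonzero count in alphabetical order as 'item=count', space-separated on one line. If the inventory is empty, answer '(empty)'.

Answer: coal=2

Derivation:
After 1 (gather 2 coal): coal=2
After 2 (gather 3 coal): coal=5
After 3 (gather 1 wood): coal=5 wood=1
After 4 (consume 1 wood): coal=5
After 5 (gather 3 coal): coal=8
After 6 (consume 4 coal): coal=4
After 7 (consume 2 coal): coal=2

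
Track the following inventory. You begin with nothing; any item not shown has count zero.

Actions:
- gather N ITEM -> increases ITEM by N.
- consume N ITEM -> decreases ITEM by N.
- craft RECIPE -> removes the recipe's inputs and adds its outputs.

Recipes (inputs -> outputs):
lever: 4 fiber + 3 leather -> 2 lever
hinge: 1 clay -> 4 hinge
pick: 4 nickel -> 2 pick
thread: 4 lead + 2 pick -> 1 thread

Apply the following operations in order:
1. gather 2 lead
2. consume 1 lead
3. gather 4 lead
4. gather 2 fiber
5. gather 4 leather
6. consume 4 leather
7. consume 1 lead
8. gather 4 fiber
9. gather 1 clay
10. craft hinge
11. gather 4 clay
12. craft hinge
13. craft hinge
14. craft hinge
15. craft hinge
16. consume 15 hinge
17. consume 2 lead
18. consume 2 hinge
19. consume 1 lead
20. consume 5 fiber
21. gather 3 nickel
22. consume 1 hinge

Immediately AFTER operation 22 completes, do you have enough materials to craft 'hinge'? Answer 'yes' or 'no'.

Answer: no

Derivation:
After 1 (gather 2 lead): lead=2
After 2 (consume 1 lead): lead=1
After 3 (gather 4 lead): lead=5
After 4 (gather 2 fiber): fiber=2 lead=5
After 5 (gather 4 leather): fiber=2 lead=5 leather=4
After 6 (consume 4 leather): fiber=2 lead=5
After 7 (consume 1 lead): fiber=2 lead=4
After 8 (gather 4 fiber): fiber=6 lead=4
After 9 (gather 1 clay): clay=1 fiber=6 lead=4
After 10 (craft hinge): fiber=6 hinge=4 lead=4
After 11 (gather 4 clay): clay=4 fiber=6 hinge=4 lead=4
After 12 (craft hinge): clay=3 fiber=6 hinge=8 lead=4
After 13 (craft hinge): clay=2 fiber=6 hinge=12 lead=4
After 14 (craft hinge): clay=1 fiber=6 hinge=16 lead=4
After 15 (craft hinge): fiber=6 hinge=20 lead=4
After 16 (consume 15 hinge): fiber=6 hinge=5 lead=4
After 17 (consume 2 lead): fiber=6 hinge=5 lead=2
After 18 (consume 2 hinge): fiber=6 hinge=3 lead=2
After 19 (consume 1 lead): fiber=6 hinge=3 lead=1
After 20 (consume 5 fiber): fiber=1 hinge=3 lead=1
After 21 (gather 3 nickel): fiber=1 hinge=3 lead=1 nickel=3
After 22 (consume 1 hinge): fiber=1 hinge=2 lead=1 nickel=3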